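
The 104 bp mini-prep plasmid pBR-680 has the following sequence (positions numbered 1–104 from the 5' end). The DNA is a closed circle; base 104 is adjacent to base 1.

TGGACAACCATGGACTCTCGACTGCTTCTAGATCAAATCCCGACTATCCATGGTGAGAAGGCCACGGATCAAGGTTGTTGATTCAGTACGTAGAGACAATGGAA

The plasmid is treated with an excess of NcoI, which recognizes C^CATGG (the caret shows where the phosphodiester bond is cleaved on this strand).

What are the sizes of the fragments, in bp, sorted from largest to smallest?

64, 40 bp

NcoI sites (CCATGG) start at positions 8, 48.
NcoI cuts after the first base of each site, so after positions 8, 48.
Circular molecule, 2 cuts → 2 fragments:
  9–48 → 40 bp
  49–104 then 1–8 → 56 + 8 = 64 bp
Sorted largest to smallest: 64, 40 bp.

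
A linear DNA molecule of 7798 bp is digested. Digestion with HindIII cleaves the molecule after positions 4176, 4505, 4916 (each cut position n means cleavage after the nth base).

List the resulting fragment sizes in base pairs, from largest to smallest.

4176, 2882, 411, 329 bp

Linear molecule, 3 cuts → 4 fragments:
  4176 − 0 = 4176 bp
  4505 − 4176 = 329 bp
  4916 − 4505 = 411 bp
  7798 − 4916 = 2882 bp
Sorted largest to smallest: 4176, 2882, 411, 329 bp.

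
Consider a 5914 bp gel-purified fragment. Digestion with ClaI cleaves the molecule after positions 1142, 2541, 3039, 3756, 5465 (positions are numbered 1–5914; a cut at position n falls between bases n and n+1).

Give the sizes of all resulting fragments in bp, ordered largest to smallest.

1709, 1399, 1142, 717, 498, 449 bp

Linear molecule, 5 cuts → 6 fragments:
  1142 − 0 = 1142 bp
  2541 − 1142 = 1399 bp
  3039 − 2541 = 498 bp
  3756 − 3039 = 717 bp
  5465 − 3756 = 1709 bp
  5914 − 5465 = 449 bp
Sorted largest to smallest: 1709, 1399, 1142, 717, 498, 449 bp.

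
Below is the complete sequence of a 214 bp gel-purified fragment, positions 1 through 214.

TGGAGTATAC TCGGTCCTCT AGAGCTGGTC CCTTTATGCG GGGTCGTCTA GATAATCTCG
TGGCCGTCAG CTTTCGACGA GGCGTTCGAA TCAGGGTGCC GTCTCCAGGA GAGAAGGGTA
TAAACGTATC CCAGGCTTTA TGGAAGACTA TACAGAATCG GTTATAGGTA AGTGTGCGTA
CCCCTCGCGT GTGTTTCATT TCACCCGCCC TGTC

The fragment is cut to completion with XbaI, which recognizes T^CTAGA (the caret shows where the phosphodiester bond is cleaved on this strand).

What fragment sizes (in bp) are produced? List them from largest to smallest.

XbaI sites (TCTAGA) start at positions 18, 47.
XbaI cuts after the first base of each site, so after positions 18, 47.
Linear molecule, 2 cuts → 3 fragments:
  1–18 → 18 bp
  19–47 → 29 bp
  48–214 → 167 bp
Sorted largest to smallest: 167, 29, 18 bp.

167, 29, 18 bp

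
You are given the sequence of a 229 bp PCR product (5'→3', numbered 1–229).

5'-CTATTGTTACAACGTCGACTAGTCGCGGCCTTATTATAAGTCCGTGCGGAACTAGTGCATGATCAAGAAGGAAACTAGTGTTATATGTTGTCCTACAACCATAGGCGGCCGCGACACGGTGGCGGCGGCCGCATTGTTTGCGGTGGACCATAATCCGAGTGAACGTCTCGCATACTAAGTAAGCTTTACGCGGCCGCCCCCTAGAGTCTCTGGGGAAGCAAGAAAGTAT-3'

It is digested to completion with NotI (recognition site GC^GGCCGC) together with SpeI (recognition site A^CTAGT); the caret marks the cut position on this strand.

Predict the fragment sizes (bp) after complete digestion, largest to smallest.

NotI sites (GCGGCCGC) start at positions 105, 125, 190.
NotI cuts after base 2 of each site, so after positions 106, 126, 191.
SpeI sites (ACTAGT) start at positions 18, 51, 74.
SpeI cuts after the first base of each site, so after positions 18, 51, 74.
Combined cut positions: 18, 51, 74, 106, 126, 191.
Linear molecule, 6 cuts → 7 fragments:
  1–18 → 18 bp
  19–51 → 33 bp
  52–74 → 23 bp
  75–106 → 32 bp
  107–126 → 20 bp
  127–191 → 65 bp
  192–229 → 38 bp
Sorted largest to smallest: 65, 38, 33, 32, 23, 20, 18 bp.

65, 38, 33, 32, 23, 20, 18 bp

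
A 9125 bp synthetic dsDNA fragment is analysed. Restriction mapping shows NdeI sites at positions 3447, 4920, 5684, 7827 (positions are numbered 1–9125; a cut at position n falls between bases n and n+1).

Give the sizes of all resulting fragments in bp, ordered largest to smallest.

3447, 2143, 1473, 1298, 764 bp

Linear molecule, 4 cuts → 5 fragments:
  3447 − 0 = 3447 bp
  4920 − 3447 = 1473 bp
  5684 − 4920 = 764 bp
  7827 − 5684 = 2143 bp
  9125 − 7827 = 1298 bp
Sorted largest to smallest: 3447, 2143, 1473, 1298, 764 bp.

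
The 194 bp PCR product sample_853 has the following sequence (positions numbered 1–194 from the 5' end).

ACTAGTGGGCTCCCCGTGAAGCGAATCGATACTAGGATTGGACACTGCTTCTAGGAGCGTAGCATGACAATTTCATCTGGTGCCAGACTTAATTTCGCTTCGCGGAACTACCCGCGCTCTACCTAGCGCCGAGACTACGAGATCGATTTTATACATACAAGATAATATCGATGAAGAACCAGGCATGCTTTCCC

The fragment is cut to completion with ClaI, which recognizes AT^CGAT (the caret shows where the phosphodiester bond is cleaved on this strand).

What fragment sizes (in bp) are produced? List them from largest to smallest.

117, 26, 26, 25 bp

ClaI sites (ATCGAT) start at positions 25, 142, 167.
ClaI cuts after base 2 of each site, so after positions 26, 143, 168.
Linear molecule, 3 cuts → 4 fragments:
  1–26 → 26 bp
  27–143 → 117 bp
  144–168 → 25 bp
  169–194 → 26 bp
Sorted largest to smallest: 117, 26, 26, 25 bp.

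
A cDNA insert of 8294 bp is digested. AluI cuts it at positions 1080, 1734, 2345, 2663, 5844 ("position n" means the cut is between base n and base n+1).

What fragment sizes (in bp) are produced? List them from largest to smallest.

3181, 2450, 1080, 654, 611, 318 bp

Linear molecule, 5 cuts → 6 fragments:
  1080 − 0 = 1080 bp
  1734 − 1080 = 654 bp
  2345 − 1734 = 611 bp
  2663 − 2345 = 318 bp
  5844 − 2663 = 3181 bp
  8294 − 5844 = 2450 bp
Sorted largest to smallest: 3181, 2450, 1080, 654, 611, 318 bp.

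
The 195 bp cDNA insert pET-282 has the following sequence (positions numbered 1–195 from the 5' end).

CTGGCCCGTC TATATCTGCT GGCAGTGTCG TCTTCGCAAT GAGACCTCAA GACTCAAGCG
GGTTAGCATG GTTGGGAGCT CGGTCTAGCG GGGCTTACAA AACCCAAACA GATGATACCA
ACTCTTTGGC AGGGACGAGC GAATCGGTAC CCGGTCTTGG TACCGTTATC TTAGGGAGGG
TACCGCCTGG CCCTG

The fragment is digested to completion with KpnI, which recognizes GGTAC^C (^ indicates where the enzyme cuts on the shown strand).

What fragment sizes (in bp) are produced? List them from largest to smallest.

150, 20, 13, 12 bp

KpnI sites (GGTACC) start at positions 146, 159, 179.
KpnI cuts after base 5 of each site (before the last base), so after positions 150, 163, 183.
Linear molecule, 3 cuts → 4 fragments:
  1–150 → 150 bp
  151–163 → 13 bp
  164–183 → 20 bp
  184–195 → 12 bp
Sorted largest to smallest: 150, 20, 13, 12 bp.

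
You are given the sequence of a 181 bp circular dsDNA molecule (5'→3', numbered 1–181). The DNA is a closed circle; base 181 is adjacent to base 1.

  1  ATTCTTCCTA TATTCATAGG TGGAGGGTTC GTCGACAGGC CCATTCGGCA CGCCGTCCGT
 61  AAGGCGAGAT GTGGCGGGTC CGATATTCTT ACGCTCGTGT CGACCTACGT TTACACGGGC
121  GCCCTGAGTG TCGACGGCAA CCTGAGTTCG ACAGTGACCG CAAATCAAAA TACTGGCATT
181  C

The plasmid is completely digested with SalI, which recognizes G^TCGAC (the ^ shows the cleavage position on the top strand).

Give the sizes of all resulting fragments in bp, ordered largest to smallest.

82, 68, 31 bp

SalI sites (GTCGAC) start at positions 31, 99, 130.
SalI cuts after the first base of each site, so after positions 31, 99, 130.
Circular molecule, 3 cuts → 3 fragments:
  32–99 → 68 bp
  100–130 → 31 bp
  131–181 then 1–31 → 51 + 31 = 82 bp
Sorted largest to smallest: 82, 68, 31 bp.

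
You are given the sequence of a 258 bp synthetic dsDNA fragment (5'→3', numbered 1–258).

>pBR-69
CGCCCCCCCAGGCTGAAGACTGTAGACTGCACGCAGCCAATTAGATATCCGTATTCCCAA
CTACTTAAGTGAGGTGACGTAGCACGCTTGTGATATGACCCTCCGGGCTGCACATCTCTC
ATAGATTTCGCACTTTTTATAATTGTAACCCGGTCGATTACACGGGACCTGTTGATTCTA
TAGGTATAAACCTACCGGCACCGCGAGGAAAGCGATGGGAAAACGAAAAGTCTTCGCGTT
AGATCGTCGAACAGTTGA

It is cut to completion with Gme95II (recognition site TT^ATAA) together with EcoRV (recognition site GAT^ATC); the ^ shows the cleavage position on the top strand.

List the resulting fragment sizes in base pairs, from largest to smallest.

The Gme95II site (TTATAA) starts at position 137.
Gme95II cuts after base 2 of each site, so after position 138.
The EcoRV site (GATATC) starts at position 44.
EcoRV cuts after base 3 of each site, so after position 46.
Combined cut positions: 46, 138.
Linear molecule, 2 cuts → 3 fragments:
  1–46 → 46 bp
  47–138 → 92 bp
  139–258 → 120 bp
Sorted largest to smallest: 120, 92, 46 bp.

120, 92, 46 bp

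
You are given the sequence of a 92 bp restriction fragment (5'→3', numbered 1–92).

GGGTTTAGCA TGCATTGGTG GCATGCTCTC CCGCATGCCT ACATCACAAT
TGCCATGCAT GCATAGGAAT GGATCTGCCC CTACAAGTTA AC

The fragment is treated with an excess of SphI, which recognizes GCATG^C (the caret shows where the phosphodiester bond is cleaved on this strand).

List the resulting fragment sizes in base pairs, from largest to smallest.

SphI sites (GCATGC) start at positions 8, 21, 33, 57.
SphI cuts after base 5 of each site (before the last base), so after positions 12, 25, 37, 61.
Linear molecule, 4 cuts → 5 fragments:
  1–12 → 12 bp
  13–25 → 13 bp
  26–37 → 12 bp
  38–61 → 24 bp
  62–92 → 31 bp
Sorted largest to smallest: 31, 24, 13, 12, 12 bp.

31, 24, 13, 12, 12 bp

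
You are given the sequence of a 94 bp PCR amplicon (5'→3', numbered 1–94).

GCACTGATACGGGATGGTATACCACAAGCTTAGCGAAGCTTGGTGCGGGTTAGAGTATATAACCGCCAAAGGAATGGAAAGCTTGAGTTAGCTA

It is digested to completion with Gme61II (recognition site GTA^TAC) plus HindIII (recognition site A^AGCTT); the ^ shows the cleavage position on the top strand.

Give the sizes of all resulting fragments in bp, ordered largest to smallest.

43, 19, 15, 10, 7 bp

The Gme61II site (GTATAC) starts at position 17.
Gme61II cuts after base 3 of each site, so after position 19.
HindIII sites (AAGCTT) start at positions 26, 36, 79.
HindIII cuts after the first base of each site, so after positions 26, 36, 79.
Combined cut positions: 19, 26, 36, 79.
Linear molecule, 4 cuts → 5 fragments:
  1–19 → 19 bp
  20–26 → 7 bp
  27–36 → 10 bp
  37–79 → 43 bp
  80–94 → 15 bp
Sorted largest to smallest: 43, 19, 15, 10, 7 bp.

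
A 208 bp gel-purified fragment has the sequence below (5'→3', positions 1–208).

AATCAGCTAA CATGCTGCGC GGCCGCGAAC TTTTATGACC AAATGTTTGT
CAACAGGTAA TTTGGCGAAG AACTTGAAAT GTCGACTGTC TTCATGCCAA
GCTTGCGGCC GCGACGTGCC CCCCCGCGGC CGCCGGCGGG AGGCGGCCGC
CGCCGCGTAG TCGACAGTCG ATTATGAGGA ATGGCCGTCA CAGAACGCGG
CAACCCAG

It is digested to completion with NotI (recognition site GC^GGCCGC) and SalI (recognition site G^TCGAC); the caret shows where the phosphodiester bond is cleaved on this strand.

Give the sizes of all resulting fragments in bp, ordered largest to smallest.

61, 48, 25, 21, 20, 17, 16 bp

NotI sites (GCGGCCGC) start at positions 19, 105, 126, 143.
NotI cuts after base 2 of each site, so after positions 20, 106, 127, 144.
SalI sites (GTCGAC) start at positions 81, 160.
SalI cuts after the first base of each site, so after positions 81, 160.
Combined cut positions: 20, 81, 106, 127, 144, 160.
Linear molecule, 6 cuts → 7 fragments:
  1–20 → 20 bp
  21–81 → 61 bp
  82–106 → 25 bp
  107–127 → 21 bp
  128–144 → 17 bp
  145–160 → 16 bp
  161–208 → 48 bp
Sorted largest to smallest: 61, 48, 25, 21, 20, 17, 16 bp.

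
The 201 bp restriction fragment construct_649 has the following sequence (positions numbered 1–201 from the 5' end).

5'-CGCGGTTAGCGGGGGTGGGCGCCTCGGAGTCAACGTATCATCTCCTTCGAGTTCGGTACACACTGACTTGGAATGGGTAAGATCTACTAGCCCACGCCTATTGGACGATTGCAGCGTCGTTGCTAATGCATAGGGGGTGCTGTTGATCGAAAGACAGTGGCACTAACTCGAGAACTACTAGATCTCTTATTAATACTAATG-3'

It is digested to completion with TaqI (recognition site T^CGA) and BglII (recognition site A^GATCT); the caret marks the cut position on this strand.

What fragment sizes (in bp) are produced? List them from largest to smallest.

TaqI sites (TCGA) start at positions 47, 147, 168.
TaqI cuts after the first base of each site, so after positions 47, 147, 168.
BglII sites (AGATCT) start at positions 80, 180.
BglII cuts after the first base of each site, so after positions 80, 180.
Combined cut positions: 47, 80, 147, 168, 180.
Linear molecule, 5 cuts → 6 fragments:
  1–47 → 47 bp
  48–80 → 33 bp
  81–147 → 67 bp
  148–168 → 21 bp
  169–180 → 12 bp
  181–201 → 21 bp
Sorted largest to smallest: 67, 47, 33, 21, 21, 12 bp.

67, 47, 33, 21, 21, 12 bp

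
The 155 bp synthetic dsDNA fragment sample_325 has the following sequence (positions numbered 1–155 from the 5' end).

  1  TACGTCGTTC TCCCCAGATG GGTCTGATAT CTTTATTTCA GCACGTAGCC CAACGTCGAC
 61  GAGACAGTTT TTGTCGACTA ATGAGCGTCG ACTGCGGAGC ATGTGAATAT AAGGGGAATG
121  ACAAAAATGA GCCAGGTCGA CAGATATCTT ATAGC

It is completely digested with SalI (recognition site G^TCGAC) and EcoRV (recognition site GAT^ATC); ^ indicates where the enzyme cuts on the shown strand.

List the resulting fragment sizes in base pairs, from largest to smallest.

49, 28, 27, 18, 14, 10, 9 bp

SalI sites (GTCGAC) start at positions 55, 73, 87, 136.
SalI cuts after the first base of each site, so after positions 55, 73, 87, 136.
EcoRV sites (GATATC) start at positions 26, 143.
EcoRV cuts after base 3 of each site, so after positions 28, 145.
Combined cut positions: 28, 55, 73, 87, 136, 145.
Linear molecule, 6 cuts → 7 fragments:
  1–28 → 28 bp
  29–55 → 27 bp
  56–73 → 18 bp
  74–87 → 14 bp
  88–136 → 49 bp
  137–145 → 9 bp
  146–155 → 10 bp
Sorted largest to smallest: 49, 28, 27, 18, 14, 10, 9 bp.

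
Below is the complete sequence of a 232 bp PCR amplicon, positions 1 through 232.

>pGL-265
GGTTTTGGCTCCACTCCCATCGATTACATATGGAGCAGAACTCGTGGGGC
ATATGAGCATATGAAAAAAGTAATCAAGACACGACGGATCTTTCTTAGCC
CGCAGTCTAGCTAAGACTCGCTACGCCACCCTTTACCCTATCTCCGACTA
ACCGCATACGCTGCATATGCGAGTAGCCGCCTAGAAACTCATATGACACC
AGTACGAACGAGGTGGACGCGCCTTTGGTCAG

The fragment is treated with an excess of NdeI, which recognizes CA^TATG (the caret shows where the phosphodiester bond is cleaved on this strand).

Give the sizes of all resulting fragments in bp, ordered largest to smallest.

NdeI sites (CATATG) start at positions 27, 50, 58, 164, 190.
NdeI cuts after base 2 of each site, so after positions 28, 51, 59, 165, 191.
Linear molecule, 5 cuts → 6 fragments:
  1–28 → 28 bp
  29–51 → 23 bp
  52–59 → 8 bp
  60–165 → 106 bp
  166–191 → 26 bp
  192–232 → 41 bp
Sorted largest to smallest: 106, 41, 28, 26, 23, 8 bp.

106, 41, 28, 26, 23, 8 bp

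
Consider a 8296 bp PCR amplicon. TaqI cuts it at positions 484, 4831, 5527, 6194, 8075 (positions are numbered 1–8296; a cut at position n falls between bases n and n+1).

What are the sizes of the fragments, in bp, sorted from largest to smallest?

4347, 1881, 696, 667, 484, 221 bp

Linear molecule, 5 cuts → 6 fragments:
  484 − 0 = 484 bp
  4831 − 484 = 4347 bp
  5527 − 4831 = 696 bp
  6194 − 5527 = 667 bp
  8075 − 6194 = 1881 bp
  8296 − 8075 = 221 bp
Sorted largest to smallest: 4347, 1881, 696, 667, 484, 221 bp.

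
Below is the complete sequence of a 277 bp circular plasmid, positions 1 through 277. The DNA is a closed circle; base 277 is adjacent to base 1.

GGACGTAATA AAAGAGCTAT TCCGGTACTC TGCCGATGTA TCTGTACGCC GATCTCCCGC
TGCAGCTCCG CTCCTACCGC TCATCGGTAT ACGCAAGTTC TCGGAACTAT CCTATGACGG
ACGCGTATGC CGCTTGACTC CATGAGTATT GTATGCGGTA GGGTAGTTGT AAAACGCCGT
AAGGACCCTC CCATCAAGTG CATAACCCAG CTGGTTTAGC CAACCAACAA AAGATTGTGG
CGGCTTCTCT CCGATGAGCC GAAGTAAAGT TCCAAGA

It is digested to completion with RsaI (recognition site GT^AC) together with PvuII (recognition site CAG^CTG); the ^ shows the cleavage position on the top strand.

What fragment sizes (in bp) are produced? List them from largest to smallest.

RsaI sites (GTAC) start at positions 25, 44.
RsaI cuts after base 2 of each site, so after positions 26, 45.
The PvuII site (CAGCTG) starts at position 208.
PvuII cuts after base 3 of each site, so after position 210.
Combined cut positions: 26, 45, 210.
Circular molecule, 3 cuts → 3 fragments:
  27–45 → 19 bp
  46–210 → 165 bp
  211–277 then 1–26 → 67 + 26 = 93 bp
Sorted largest to smallest: 165, 93, 19 bp.

165, 93, 19 bp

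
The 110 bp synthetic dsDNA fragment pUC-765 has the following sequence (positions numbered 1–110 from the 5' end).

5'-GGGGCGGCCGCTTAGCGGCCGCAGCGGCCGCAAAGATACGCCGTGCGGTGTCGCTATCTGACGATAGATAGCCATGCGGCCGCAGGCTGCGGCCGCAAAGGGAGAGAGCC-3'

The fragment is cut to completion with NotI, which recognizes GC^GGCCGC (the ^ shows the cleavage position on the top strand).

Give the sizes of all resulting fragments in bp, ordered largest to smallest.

NotI sites (GCGGCCGC) start at positions 4, 15, 24, 76, 89.
NotI cuts after base 2 of each site, so after positions 5, 16, 25, 77, 90.
Linear molecule, 5 cuts → 6 fragments:
  1–5 → 5 bp
  6–16 → 11 bp
  17–25 → 9 bp
  26–77 → 52 bp
  78–90 → 13 bp
  91–110 → 20 bp
Sorted largest to smallest: 52, 20, 13, 11, 9, 5 bp.

52, 20, 13, 11, 9, 5 bp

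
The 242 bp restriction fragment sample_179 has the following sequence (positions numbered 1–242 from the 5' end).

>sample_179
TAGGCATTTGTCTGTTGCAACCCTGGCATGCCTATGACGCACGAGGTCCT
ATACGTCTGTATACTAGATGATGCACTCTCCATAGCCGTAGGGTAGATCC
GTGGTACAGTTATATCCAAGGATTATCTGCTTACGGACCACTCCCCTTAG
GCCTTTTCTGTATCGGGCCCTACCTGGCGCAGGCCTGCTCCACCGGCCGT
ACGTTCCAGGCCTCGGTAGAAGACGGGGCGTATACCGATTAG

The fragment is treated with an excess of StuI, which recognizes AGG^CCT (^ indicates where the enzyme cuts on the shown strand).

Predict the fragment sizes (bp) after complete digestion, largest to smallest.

StuI sites (AGGCCT) start at positions 149, 181, 208.
StuI cuts after base 3 of each site, so after positions 151, 183, 210.
Linear molecule, 3 cuts → 4 fragments:
  1–151 → 151 bp
  152–183 → 32 bp
  184–210 → 27 bp
  211–242 → 32 bp
Sorted largest to smallest: 151, 32, 32, 27 bp.

151, 32, 32, 27 bp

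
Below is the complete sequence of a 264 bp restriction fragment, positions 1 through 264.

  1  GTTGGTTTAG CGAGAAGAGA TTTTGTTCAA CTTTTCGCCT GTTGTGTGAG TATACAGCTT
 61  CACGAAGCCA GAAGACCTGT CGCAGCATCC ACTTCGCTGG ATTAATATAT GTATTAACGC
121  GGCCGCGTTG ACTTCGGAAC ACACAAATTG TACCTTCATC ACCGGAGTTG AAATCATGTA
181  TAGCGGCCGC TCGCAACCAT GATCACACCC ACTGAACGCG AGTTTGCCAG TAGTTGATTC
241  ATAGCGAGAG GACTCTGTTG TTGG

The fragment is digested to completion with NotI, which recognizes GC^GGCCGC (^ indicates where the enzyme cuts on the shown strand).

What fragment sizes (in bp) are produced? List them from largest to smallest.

120, 80, 64 bp

NotI sites (GCGGCCGC) start at positions 119, 183.
NotI cuts after base 2 of each site, so after positions 120, 184.
Linear molecule, 2 cuts → 3 fragments:
  1–120 → 120 bp
  121–184 → 64 bp
  185–264 → 80 bp
Sorted largest to smallest: 120, 80, 64 bp.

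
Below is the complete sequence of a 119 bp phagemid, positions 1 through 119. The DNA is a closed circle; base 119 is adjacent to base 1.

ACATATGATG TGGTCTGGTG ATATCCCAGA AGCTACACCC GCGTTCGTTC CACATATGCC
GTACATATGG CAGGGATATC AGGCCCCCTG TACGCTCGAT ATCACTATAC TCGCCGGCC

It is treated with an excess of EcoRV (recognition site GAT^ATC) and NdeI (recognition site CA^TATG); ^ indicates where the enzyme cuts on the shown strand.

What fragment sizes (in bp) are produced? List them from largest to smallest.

EcoRV sites (GATATC) start at positions 20, 75, 98.
EcoRV cuts after base 3 of each site, so after positions 22, 77, 100.
NdeI sites (CATATG) start at positions 2, 53, 64.
NdeI cuts after base 2 of each site, so after positions 3, 54, 65.
Combined cut positions: 3, 22, 54, 65, 77, 100.
Circular molecule, 6 cuts → 6 fragments:
  4–22 → 19 bp
  23–54 → 32 bp
  55–65 → 11 bp
  66–77 → 12 bp
  78–100 → 23 bp
  101–119 then 1–3 → 19 + 3 = 22 bp
Sorted largest to smallest: 32, 23, 22, 19, 12, 11 bp.

32, 23, 22, 19, 12, 11 bp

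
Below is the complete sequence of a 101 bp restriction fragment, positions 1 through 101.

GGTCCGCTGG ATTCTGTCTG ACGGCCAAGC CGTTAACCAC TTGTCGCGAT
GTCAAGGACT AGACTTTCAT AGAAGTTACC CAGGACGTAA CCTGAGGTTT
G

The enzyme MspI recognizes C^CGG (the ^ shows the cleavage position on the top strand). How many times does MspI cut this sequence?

0

No occurrence of CCGG is present in the sequence.
MspI does not cut: 0 sites.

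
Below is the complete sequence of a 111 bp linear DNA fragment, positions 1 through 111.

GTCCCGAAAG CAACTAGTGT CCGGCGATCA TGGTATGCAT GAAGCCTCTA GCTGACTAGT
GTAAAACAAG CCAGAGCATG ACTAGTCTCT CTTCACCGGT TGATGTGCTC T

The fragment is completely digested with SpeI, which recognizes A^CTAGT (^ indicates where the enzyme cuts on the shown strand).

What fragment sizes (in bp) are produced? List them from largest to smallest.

42, 30, 26, 13 bp

SpeI sites (ACTAGT) start at positions 13, 55, 81.
SpeI cuts after the first base of each site, so after positions 13, 55, 81.
Linear molecule, 3 cuts → 4 fragments:
  1–13 → 13 bp
  14–55 → 42 bp
  56–81 → 26 bp
  82–111 → 30 bp
Sorted largest to smallest: 42, 30, 26, 13 bp.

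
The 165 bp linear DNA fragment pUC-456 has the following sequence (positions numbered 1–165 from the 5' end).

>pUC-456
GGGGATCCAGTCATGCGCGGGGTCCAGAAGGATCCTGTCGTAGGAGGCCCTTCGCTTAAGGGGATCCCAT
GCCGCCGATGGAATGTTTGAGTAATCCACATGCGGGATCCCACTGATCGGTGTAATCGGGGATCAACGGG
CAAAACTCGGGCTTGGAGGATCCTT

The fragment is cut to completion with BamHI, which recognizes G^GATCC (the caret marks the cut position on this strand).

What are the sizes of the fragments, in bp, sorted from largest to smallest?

53, 43, 32, 27, 7, 3 bp

BamHI sites (GGATCC) start at positions 3, 30, 62, 105, 158.
BamHI cuts after the first base of each site, so after positions 3, 30, 62, 105, 158.
Linear molecule, 5 cuts → 6 fragments:
  1–3 → 3 bp
  4–30 → 27 bp
  31–62 → 32 bp
  63–105 → 43 bp
  106–158 → 53 bp
  159–165 → 7 bp
Sorted largest to smallest: 53, 43, 32, 27, 7, 3 bp.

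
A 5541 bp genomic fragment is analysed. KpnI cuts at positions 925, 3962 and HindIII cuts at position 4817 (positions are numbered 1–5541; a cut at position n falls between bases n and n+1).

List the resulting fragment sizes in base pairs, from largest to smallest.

3037, 925, 855, 724 bp

Combined cut positions (sorted): 925, 3962, 4817.
Linear molecule, 3 cuts → 4 fragments:
  925 − 0 = 925 bp
  3962 − 925 = 3037 bp
  4817 − 3962 = 855 bp
  5541 − 4817 = 724 bp
Sorted largest to smallest: 3037, 925, 855, 724 bp.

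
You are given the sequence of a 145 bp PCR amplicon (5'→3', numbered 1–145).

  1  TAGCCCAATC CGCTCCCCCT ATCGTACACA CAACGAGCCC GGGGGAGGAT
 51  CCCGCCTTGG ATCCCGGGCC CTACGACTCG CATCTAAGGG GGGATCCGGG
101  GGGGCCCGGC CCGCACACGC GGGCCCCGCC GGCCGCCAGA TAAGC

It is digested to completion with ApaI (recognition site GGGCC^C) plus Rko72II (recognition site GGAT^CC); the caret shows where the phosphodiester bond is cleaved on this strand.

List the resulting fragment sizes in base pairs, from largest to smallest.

50, 25, 20, 19, 12, 11, 8 bp

ApaI sites (GGGCCC) start at positions 66, 102, 121.
ApaI cuts after base 5 of each site (before the last base), so after positions 70, 106, 125.
Rko72II sites (GGATCC) start at positions 47, 59, 92.
Rko72II cuts after base 4 of each site, so after positions 50, 62, 95.
Combined cut positions: 50, 62, 70, 95, 106, 125.
Linear molecule, 6 cuts → 7 fragments:
  1–50 → 50 bp
  51–62 → 12 bp
  63–70 → 8 bp
  71–95 → 25 bp
  96–106 → 11 bp
  107–125 → 19 bp
  126–145 → 20 bp
Sorted largest to smallest: 50, 25, 20, 19, 12, 11, 8 bp.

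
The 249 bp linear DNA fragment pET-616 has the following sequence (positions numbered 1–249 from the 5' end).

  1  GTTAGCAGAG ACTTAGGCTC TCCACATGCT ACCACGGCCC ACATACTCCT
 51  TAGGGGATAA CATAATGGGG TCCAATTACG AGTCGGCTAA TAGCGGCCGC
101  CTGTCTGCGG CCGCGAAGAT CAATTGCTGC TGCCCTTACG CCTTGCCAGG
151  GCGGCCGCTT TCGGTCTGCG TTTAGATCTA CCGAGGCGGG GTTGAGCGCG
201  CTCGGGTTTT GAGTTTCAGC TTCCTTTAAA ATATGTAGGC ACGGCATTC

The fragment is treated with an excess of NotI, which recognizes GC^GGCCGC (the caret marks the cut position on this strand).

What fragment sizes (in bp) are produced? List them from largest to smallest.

NotI sites (GCGGCCGC) start at positions 93, 107, 151.
NotI cuts after base 2 of each site, so after positions 94, 108, 152.
Linear molecule, 3 cuts → 4 fragments:
  1–94 → 94 bp
  95–108 → 14 bp
  109–152 → 44 bp
  153–249 → 97 bp
Sorted largest to smallest: 97, 94, 44, 14 bp.

97, 94, 44, 14 bp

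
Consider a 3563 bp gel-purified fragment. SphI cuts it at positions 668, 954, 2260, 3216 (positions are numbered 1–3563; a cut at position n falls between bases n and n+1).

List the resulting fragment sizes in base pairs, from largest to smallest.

1306, 956, 668, 347, 286 bp

Linear molecule, 4 cuts → 5 fragments:
  668 − 0 = 668 bp
  954 − 668 = 286 bp
  2260 − 954 = 1306 bp
  3216 − 2260 = 956 bp
  3563 − 3216 = 347 bp
Sorted largest to smallest: 1306, 956, 668, 347, 286 bp.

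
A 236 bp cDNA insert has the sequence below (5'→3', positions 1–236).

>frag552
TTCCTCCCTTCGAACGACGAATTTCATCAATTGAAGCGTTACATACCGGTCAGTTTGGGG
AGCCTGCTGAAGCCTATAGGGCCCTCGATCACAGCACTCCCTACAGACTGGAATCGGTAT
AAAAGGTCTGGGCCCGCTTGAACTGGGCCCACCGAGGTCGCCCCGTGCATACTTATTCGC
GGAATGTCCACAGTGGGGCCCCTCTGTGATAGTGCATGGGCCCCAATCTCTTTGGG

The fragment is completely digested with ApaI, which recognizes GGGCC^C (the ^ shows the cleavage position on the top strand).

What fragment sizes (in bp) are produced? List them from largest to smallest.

ApaI sites (GGGCCC) start at positions 79, 130, 145, 196, 218.
ApaI cuts after base 5 of each site (before the last base), so after positions 83, 134, 149, 200, 222.
Linear molecule, 5 cuts → 6 fragments:
  1–83 → 83 bp
  84–134 → 51 bp
  135–149 → 15 bp
  150–200 → 51 bp
  201–222 → 22 bp
  223–236 → 14 bp
Sorted largest to smallest: 83, 51, 51, 22, 15, 14 bp.

83, 51, 51, 22, 15, 14 bp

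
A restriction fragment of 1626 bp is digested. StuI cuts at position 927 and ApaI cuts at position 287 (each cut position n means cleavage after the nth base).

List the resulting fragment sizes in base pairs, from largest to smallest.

Combined cut positions (sorted): 287, 927.
Linear molecule, 2 cuts → 3 fragments:
  287 − 0 = 287 bp
  927 − 287 = 640 bp
  1626 − 927 = 699 bp
Sorted largest to smallest: 699, 640, 287 bp.

699, 640, 287 bp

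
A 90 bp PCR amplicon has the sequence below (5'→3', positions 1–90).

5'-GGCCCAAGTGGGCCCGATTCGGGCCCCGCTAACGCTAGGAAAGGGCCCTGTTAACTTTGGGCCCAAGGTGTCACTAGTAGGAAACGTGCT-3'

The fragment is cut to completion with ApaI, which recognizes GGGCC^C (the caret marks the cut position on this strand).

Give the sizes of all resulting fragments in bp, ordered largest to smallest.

ApaI sites (GGGCCC) start at positions 10, 21, 43, 59.
ApaI cuts after base 5 of each site (before the last base), so after positions 14, 25, 47, 63.
Linear molecule, 4 cuts → 5 fragments:
  1–14 → 14 bp
  15–25 → 11 bp
  26–47 → 22 bp
  48–63 → 16 bp
  64–90 → 27 bp
Sorted largest to smallest: 27, 22, 16, 14, 11 bp.

27, 22, 16, 14, 11 bp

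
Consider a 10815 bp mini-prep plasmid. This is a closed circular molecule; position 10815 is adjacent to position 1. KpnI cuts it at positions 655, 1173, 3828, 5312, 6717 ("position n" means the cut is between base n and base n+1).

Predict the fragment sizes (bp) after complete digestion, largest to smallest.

4753, 2655, 1484, 1405, 518 bp

Circular molecule, 5 cuts → 5 fragments:
  1173 − 655 = 518 bp
  3828 − 1173 = 2655 bp
  5312 − 3828 = 1484 bp
  6717 − 5312 = 1405 bp
  wrap: 10815 − 6717 + 655 = 4753 bp
Sorted largest to smallest: 4753, 2655, 1484, 1405, 518 bp.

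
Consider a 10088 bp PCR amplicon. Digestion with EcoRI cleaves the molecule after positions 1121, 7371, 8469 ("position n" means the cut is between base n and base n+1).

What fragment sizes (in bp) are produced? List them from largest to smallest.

6250, 1619, 1121, 1098 bp

Linear molecule, 3 cuts → 4 fragments:
  1121 − 0 = 1121 bp
  7371 − 1121 = 6250 bp
  8469 − 7371 = 1098 bp
  10088 − 8469 = 1619 bp
Sorted largest to smallest: 6250, 1619, 1121, 1098 bp.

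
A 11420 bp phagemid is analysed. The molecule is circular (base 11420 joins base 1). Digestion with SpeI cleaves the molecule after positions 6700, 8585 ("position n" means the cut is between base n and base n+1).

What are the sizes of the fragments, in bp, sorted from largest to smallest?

Circular molecule, 2 cuts → 2 fragments:
  8585 − 6700 = 1885 bp
  wrap: 11420 − 8585 + 6700 = 9535 bp
Sorted largest to smallest: 9535, 1885 bp.

9535, 1885 bp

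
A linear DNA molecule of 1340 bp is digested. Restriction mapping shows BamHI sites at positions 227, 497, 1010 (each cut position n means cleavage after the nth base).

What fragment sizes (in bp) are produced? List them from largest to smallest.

Linear molecule, 3 cuts → 4 fragments:
  227 − 0 = 227 bp
  497 − 227 = 270 bp
  1010 − 497 = 513 bp
  1340 − 1010 = 330 bp
Sorted largest to smallest: 513, 330, 270, 227 bp.

513, 330, 270, 227 bp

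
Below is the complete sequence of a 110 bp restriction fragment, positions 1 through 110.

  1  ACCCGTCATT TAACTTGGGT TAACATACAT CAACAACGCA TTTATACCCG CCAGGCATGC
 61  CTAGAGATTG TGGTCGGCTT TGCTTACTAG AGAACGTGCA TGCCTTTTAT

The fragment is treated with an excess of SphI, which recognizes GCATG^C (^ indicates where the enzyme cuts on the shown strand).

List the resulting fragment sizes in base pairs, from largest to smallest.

SphI sites (GCATGC) start at positions 55, 98.
SphI cuts after base 5 of each site (before the last base), so after positions 59, 102.
Linear molecule, 2 cuts → 3 fragments:
  1–59 → 59 bp
  60–102 → 43 bp
  103–110 → 8 bp
Sorted largest to smallest: 59, 43, 8 bp.

59, 43, 8 bp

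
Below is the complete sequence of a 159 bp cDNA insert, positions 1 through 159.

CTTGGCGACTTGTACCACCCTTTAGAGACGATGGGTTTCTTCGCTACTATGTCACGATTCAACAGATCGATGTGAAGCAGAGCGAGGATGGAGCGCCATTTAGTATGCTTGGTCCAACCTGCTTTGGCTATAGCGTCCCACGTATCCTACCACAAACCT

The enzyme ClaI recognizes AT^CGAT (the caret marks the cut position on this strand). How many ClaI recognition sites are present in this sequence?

1

ATCGAT occurs starting at position 66.
ClaI cuts at 1 site.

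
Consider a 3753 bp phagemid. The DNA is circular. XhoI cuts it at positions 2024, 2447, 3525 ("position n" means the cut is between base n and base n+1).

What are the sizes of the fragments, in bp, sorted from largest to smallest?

2252, 1078, 423 bp

Circular molecule, 3 cuts → 3 fragments:
  2447 − 2024 = 423 bp
  3525 − 2447 = 1078 bp
  wrap: 3753 − 3525 + 2024 = 2252 bp
Sorted largest to smallest: 2252, 1078, 423 bp.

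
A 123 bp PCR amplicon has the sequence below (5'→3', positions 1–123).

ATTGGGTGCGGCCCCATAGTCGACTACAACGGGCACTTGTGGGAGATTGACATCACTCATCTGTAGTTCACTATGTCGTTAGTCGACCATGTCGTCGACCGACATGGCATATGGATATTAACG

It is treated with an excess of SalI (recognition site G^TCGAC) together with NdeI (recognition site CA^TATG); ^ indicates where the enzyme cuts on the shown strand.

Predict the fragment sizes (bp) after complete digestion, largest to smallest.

SalI sites (GTCGAC) start at positions 19, 82, 94.
SalI cuts after the first base of each site, so after positions 19, 82, 94.
The NdeI site (CATATG) starts at position 108.
NdeI cuts after base 2 of each site, so after position 109.
Combined cut positions: 19, 82, 94, 109.
Linear molecule, 4 cuts → 5 fragments:
  1–19 → 19 bp
  20–82 → 63 bp
  83–94 → 12 bp
  95–109 → 15 bp
  110–123 → 14 bp
Sorted largest to smallest: 63, 19, 15, 14, 12 bp.

63, 19, 15, 14, 12 bp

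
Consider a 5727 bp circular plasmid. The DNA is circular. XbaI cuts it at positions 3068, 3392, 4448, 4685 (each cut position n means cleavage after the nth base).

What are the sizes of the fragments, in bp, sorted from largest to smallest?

Circular molecule, 4 cuts → 4 fragments:
  3392 − 3068 = 324 bp
  4448 − 3392 = 1056 bp
  4685 − 4448 = 237 bp
  wrap: 5727 − 4685 + 3068 = 4110 bp
Sorted largest to smallest: 4110, 1056, 324, 237 bp.

4110, 1056, 324, 237 bp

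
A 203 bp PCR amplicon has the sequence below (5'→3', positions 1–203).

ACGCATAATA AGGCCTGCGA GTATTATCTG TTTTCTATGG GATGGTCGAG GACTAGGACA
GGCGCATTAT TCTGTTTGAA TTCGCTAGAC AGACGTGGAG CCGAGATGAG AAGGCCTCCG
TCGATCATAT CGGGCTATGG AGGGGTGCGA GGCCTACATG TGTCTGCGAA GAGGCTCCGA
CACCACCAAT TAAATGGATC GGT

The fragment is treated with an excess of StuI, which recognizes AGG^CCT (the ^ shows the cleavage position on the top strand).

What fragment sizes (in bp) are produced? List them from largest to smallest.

StuI sites (AGGCCT) start at positions 11, 112, 150.
StuI cuts after base 3 of each site, so after positions 13, 114, 152.
Linear molecule, 3 cuts → 4 fragments:
  1–13 → 13 bp
  14–114 → 101 bp
  115–152 → 38 bp
  153–203 → 51 bp
Sorted largest to smallest: 101, 51, 38, 13 bp.

101, 51, 38, 13 bp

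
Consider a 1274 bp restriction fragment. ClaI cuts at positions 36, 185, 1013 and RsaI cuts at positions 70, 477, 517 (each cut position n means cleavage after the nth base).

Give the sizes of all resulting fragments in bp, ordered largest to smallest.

Combined cut positions (sorted): 36, 70, 185, 477, 517, 1013.
Linear molecule, 6 cuts → 7 fragments:
  36 − 0 = 36 bp
  70 − 36 = 34 bp
  185 − 70 = 115 bp
  477 − 185 = 292 bp
  517 − 477 = 40 bp
  1013 − 517 = 496 bp
  1274 − 1013 = 261 bp
Sorted largest to smallest: 496, 292, 261, 115, 40, 36, 34 bp.

496, 292, 261, 115, 40, 36, 34 bp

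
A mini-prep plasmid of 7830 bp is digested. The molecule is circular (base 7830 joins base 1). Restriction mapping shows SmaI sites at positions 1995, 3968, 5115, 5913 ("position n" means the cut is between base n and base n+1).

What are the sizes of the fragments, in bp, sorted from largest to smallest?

Circular molecule, 4 cuts → 4 fragments:
  3968 − 1995 = 1973 bp
  5115 − 3968 = 1147 bp
  5913 − 5115 = 798 bp
  wrap: 7830 − 5913 + 1995 = 3912 bp
Sorted largest to smallest: 3912, 1973, 1147, 798 bp.

3912, 1973, 1147, 798 bp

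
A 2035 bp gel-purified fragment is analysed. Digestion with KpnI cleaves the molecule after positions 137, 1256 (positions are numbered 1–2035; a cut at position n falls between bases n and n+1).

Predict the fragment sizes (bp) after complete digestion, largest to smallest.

1119, 779, 137 bp

Linear molecule, 2 cuts → 3 fragments:
  137 − 0 = 137 bp
  1256 − 137 = 1119 bp
  2035 − 1256 = 779 bp
Sorted largest to smallest: 1119, 779, 137 bp.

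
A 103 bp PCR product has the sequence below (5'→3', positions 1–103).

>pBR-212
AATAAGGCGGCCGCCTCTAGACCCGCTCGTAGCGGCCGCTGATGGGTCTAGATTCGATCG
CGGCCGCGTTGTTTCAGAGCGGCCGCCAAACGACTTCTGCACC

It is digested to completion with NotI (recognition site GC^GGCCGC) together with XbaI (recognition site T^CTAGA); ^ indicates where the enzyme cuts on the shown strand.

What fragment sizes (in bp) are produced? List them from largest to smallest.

NotI sites (GCGGCCGC) start at positions 7, 32, 60, 79.
NotI cuts after base 2 of each site, so after positions 8, 33, 61, 80.
XbaI sites (TCTAGA) start at positions 16, 47.
XbaI cuts after the first base of each site, so after positions 16, 47.
Combined cut positions: 8, 16, 33, 47, 61, 80.
Linear molecule, 6 cuts → 7 fragments:
  1–8 → 8 bp
  9–16 → 8 bp
  17–33 → 17 bp
  34–47 → 14 bp
  48–61 → 14 bp
  62–80 → 19 bp
  81–103 → 23 bp
Sorted largest to smallest: 23, 19, 17, 14, 14, 8, 8 bp.

23, 19, 17, 14, 14, 8, 8 bp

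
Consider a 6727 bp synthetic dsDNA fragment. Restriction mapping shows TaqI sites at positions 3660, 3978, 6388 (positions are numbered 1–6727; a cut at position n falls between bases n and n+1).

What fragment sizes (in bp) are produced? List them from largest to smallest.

Linear molecule, 3 cuts → 4 fragments:
  3660 − 0 = 3660 bp
  3978 − 3660 = 318 bp
  6388 − 3978 = 2410 bp
  6727 − 6388 = 339 bp
Sorted largest to smallest: 3660, 2410, 339, 318 bp.

3660, 2410, 339, 318 bp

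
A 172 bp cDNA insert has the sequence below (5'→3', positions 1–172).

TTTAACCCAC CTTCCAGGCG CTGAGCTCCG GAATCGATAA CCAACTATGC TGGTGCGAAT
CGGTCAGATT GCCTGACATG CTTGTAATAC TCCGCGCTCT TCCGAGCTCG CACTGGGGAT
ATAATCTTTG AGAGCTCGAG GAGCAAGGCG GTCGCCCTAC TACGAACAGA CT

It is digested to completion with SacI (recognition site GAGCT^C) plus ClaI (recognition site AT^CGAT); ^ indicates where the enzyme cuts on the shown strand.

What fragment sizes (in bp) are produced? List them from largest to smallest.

SacI sites (GAGCTC) start at positions 23, 104, 132.
SacI cuts after base 5 of each site (before the last base), so after positions 27, 108, 136.
The ClaI site (ATCGAT) starts at position 33.
ClaI cuts after base 2 of each site, so after position 34.
Combined cut positions: 27, 34, 108, 136.
Linear molecule, 4 cuts → 5 fragments:
  1–27 → 27 bp
  28–34 → 7 bp
  35–108 → 74 bp
  109–136 → 28 bp
  137–172 → 36 bp
Sorted largest to smallest: 74, 36, 28, 27, 7 bp.

74, 36, 28, 27, 7 bp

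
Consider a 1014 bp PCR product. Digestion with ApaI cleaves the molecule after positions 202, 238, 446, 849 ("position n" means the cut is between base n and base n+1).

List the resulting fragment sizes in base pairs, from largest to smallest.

Linear molecule, 4 cuts → 5 fragments:
  202 − 0 = 202 bp
  238 − 202 = 36 bp
  446 − 238 = 208 bp
  849 − 446 = 403 bp
  1014 − 849 = 165 bp
Sorted largest to smallest: 403, 208, 202, 165, 36 bp.

403, 208, 202, 165, 36 bp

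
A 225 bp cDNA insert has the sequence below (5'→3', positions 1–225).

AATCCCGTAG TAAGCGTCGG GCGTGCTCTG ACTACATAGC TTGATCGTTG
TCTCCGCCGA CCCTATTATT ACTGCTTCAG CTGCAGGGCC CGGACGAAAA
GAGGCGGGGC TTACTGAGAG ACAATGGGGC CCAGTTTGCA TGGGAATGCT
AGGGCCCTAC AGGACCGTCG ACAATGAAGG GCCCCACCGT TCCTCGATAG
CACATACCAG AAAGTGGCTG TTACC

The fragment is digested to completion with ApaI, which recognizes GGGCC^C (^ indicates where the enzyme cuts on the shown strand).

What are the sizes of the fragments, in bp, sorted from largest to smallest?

90, 42, 41, 27, 25 bp

ApaI sites (GGGCCC) start at positions 86, 127, 152, 179.
ApaI cuts after base 5 of each site (before the last base), so after positions 90, 131, 156, 183.
Linear molecule, 4 cuts → 5 fragments:
  1–90 → 90 bp
  91–131 → 41 bp
  132–156 → 25 bp
  157–183 → 27 bp
  184–225 → 42 bp
Sorted largest to smallest: 90, 42, 41, 27, 25 bp.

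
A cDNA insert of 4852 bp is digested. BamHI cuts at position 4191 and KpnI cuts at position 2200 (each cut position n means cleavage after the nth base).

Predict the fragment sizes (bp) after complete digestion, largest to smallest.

Combined cut positions (sorted): 2200, 4191.
Linear molecule, 2 cuts → 3 fragments:
  2200 − 0 = 2200 bp
  4191 − 2200 = 1991 bp
  4852 − 4191 = 661 bp
Sorted largest to smallest: 2200, 1991, 661 bp.

2200, 1991, 661 bp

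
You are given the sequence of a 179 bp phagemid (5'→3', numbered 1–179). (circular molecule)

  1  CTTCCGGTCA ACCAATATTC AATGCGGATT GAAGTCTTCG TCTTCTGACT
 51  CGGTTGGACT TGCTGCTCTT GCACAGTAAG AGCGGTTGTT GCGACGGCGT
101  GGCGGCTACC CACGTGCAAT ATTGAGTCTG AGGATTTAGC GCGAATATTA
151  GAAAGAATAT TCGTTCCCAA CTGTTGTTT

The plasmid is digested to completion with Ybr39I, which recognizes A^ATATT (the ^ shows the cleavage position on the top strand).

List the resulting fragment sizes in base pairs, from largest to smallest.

104, 37, 26, 12 bp

Ybr39I sites (AATATT) start at positions 14, 118, 144, 156.
Ybr39I cuts after the first base of each site, so after positions 14, 118, 144, 156.
Circular molecule, 4 cuts → 4 fragments:
  15–118 → 104 bp
  119–144 → 26 bp
  145–156 → 12 bp
  157–179 then 1–14 → 23 + 14 = 37 bp
Sorted largest to smallest: 104, 37, 26, 12 bp.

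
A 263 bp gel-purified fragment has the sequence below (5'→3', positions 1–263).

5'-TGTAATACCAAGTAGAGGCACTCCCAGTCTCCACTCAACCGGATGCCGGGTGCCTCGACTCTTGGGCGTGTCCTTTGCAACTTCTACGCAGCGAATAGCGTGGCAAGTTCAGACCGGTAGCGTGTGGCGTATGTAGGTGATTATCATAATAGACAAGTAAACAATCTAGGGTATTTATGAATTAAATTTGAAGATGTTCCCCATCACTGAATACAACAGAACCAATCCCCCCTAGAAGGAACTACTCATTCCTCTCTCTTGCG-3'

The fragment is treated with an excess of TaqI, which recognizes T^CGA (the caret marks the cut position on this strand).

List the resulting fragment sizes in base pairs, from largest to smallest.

The TaqI site (TCGA) starts at position 55.
TaqI cuts after the first base of each site, so after position 55.
Linear molecule, 1 cut → 2 fragments:
  1–55 → 55 bp
  56–263 → 208 bp
Sorted largest to smallest: 208, 55 bp.

208, 55 bp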